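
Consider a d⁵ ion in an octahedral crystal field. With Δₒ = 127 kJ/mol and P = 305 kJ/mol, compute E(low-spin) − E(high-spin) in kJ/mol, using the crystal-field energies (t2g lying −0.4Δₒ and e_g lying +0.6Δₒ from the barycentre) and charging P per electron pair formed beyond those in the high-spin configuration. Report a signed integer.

High-spin d⁵ fills as t2g^3 e_g^2 with CFSE 3(−0.4) + 2(+0.6) = 0.0Δₒ = 0 kJ/mol.
Low-spin t2g^5 e_g^0 gives -2.0Δₒ = -254 kJ/mol, but forming 2 extra pairs costs 2P = 610 kJ/mol, so E(LS) = -254 + 610 = 356 kJ/mol.
The difference is 356 − (0) = 356 kJ/mol, so high-spin lies lower.

356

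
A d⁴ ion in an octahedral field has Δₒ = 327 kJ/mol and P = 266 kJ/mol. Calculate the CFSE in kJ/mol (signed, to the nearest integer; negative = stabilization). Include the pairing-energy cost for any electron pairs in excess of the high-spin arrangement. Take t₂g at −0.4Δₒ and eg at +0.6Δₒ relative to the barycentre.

Since Δₒ = 327 kJ/mol > P = 266 kJ/mol, the complex adopts the low-spin configuration.
Filling d⁴ accordingly: t₂g⁴ eg⁰.
Orbital CFSE = -1.6Δₒ = -1.6 × 327 = -523 kJ/mol.
Excess pairs vs high-spin: 1 − 0 = 1; pairing cost = +266 kJ/mol.
Net CFSE = -523 + 266 = -257 kJ/mol.

-257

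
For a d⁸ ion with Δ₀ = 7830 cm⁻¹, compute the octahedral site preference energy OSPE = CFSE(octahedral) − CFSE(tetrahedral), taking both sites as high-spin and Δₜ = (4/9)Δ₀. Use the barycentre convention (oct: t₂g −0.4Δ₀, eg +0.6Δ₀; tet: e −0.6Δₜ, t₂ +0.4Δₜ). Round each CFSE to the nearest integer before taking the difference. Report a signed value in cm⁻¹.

Octahedral (high-spin): t₂g⁶ eg², CFSE = 6(−0.4) + 2(+0.6) = -1.2Δ₀ = -1.2 × 7830 = -9396 cm⁻¹.
In a tetrahedral site the filling is e⁴ t₂⁴: CFSE(tet) = -0.8Δₜ = -0.8 × (4/9)(7830) = -2784 cm⁻¹.
Subtracting, OSPE = -9396 − (-2784) = -6612 cm⁻¹.

-6612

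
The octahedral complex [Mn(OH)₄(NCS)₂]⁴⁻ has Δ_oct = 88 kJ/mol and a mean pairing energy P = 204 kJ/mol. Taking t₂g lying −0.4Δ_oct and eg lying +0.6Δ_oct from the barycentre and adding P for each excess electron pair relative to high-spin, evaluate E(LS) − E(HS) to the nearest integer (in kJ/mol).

232

Ligand charges: 4×(-1) from OH⁻ and 2×(-1) from NCS⁻ sum to -6; with overall charge -4, Mn is +2.
Mn sits in group 7; removing 2 electrons leaves Mn²⁺ with 7 − 2 = 5 d electrons.
In the high-spin limit (t₂g³ eg²) the orbital term is 0.0Δ_oct = 0 kJ/mol, with no excess pairing.
Low-spin t₂g⁵ eg⁰ gives -2.0Δ_oct = -176 kJ/mol, but forming 2 extra pairs costs 2P = 408 kJ/mol, so E(LS) = -176 + 408 = 232 kJ/mol.
E(LS) − E(HS) = 232 − (0) = 232 kJ/mol.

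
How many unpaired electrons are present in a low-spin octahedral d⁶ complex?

Configuration: t₂g⁶ eg⁰, giving 0 unpaired electrons.

0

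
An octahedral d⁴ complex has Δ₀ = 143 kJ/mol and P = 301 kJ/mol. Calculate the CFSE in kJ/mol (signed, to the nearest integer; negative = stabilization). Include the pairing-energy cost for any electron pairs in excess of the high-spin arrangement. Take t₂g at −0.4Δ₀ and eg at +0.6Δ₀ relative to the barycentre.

Since Δ₀ = 143 kJ/mol < P = 301 kJ/mol, the complex adopts the high-spin configuration.
Filling d⁴ accordingly: t₂g³ eg¹.
Orbital CFSE = -0.6Δ₀ = -0.6 × 143 = -86 kJ/mol.
High-spin has no excess pairs, so no pairing correction applies.

-86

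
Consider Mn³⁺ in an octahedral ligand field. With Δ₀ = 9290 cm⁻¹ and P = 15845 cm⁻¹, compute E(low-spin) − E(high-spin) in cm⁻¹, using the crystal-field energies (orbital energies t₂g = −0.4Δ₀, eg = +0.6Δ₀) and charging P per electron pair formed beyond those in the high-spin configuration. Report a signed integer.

6555

Group 7 minus oxidation state +3 gives a d⁴ configuration for Mn³⁺.
In the high-spin limit (t₂g³ eg¹) the orbital term is -0.6Δ₀ = -5574 cm⁻¹, with no excess pairing.
Low-spin: t₂g⁴ eg⁰, orbital CFSE = -1.6Δ₀ = -14864 cm⁻¹; plus 1 excess pair × P = +15845 cm⁻¹; total 981 cm⁻¹.
E(LS) − E(HS) = 981 − (-5574) = 6555 cm⁻¹.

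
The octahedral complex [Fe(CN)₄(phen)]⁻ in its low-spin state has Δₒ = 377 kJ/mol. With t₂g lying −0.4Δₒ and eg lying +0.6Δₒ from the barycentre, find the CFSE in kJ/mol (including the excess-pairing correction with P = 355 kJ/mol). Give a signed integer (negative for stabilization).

Ligand charges: 4×(-1) from CN⁻ and 1×(+0) from phen sum to -4; with overall charge -1, Fe is +3.
Fe is in group 8, so Fe³⁺ is d⁵ (8 − 3 = 5).
Electron filling gives t₂g⁵ eg⁰.
CFSE(orbital) = 5×(-0.4Δₒ) + 0×(0.6Δₒ) = -2.0Δₒ; with Δₒ = 377 kJ/mol that is -754 kJ/mol.
Relative to high-spin t₂g³ eg² (0 paired), the low-spin configuration has 2 additional pairs, contributing +2 × 355 = +710 kJ/mol.
Overall CFSE = -754 + 710 = -44 kJ/mol.

-44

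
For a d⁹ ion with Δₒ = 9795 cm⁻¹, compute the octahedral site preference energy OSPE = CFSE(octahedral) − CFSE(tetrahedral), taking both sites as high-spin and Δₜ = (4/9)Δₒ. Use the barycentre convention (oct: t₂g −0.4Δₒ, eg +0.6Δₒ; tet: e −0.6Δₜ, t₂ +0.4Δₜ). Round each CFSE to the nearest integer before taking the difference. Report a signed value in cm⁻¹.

-4136

In an octahedral site d⁹ (HS) is t2g^6 e_g^3, giving CFSE(oct) = -0.6Δₒ = -5877 cm⁻¹.
Tetrahedral: e^4 t2^5, CFSE = 4(−0.6) + 5(+0.4) = -0.4Δₜ = -0.4 × (4/9) × 9795 = -1741 cm⁻¹.
Subtracting, OSPE = -5877 − (-1741) = -4136 cm⁻¹.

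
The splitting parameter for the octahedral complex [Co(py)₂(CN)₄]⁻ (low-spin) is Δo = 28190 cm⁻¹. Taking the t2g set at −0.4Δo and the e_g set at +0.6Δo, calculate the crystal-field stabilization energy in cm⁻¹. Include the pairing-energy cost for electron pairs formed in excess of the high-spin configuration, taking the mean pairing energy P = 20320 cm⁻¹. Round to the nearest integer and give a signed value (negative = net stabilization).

-27016

Ligand charges: 2×(+0) from py and 4×(-1) from CN⁻ sum to -4; with overall charge -1, Co is +3.
Group 9 minus oxidation state +3 gives a d⁶ configuration for Co³⁺.
Electron filling gives t2g^6 e_g^0.
CFSE(orbital) = 6×(-0.4Δo) + 0×(0.6Δo) = -2.4Δo; with Δo = 28190 cm⁻¹ that is -67656 cm⁻¹.
Pairing penalty: 3 pairs vs 1 in the high-spin reference → 2 extra × P = 40640 cm⁻¹.
Overall CFSE = -67656 + 40640 = -27016 cm⁻¹.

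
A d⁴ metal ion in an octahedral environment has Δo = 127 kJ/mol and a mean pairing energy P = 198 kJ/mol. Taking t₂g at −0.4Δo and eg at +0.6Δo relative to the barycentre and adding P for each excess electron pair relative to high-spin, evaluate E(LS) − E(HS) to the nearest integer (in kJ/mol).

High-spin: t₂g³ eg¹, CFSE = -0.6Δo = -76 kJ/mol.
Low-spin t₂g⁴ eg⁰ gives -1.6Δo = -203 kJ/mol, but forming 1 extra pair costs 1P = 198 kJ/mol, so E(LS) = -203 + 198 = -5 kJ/mol.
Thus E(LS) − E(HS) = 71 kJ/mol.

71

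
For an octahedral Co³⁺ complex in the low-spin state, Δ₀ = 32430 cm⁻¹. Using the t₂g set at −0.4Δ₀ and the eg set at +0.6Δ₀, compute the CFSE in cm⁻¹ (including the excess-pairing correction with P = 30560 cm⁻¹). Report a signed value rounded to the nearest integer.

-16712

Co³⁺: group 9, so d-count = 9 − 3 = 6.
The d⁶ electrons fill as t₂g⁶ eg⁰.
CFSE(orbital) = 6×(-0.4Δ₀) + 0×(0.6Δ₀) = -2.4Δ₀; with Δ₀ = 32430 cm⁻¹ that is -77832 cm⁻¹.
Relative to high-spin t₂g⁴ eg² (1 paired), the low-spin configuration has 2 additional pairs, contributing +2 × 30560 = +61120 cm⁻¹.
Overall CFSE = -77832 + 61120 = -16712 cm⁻¹.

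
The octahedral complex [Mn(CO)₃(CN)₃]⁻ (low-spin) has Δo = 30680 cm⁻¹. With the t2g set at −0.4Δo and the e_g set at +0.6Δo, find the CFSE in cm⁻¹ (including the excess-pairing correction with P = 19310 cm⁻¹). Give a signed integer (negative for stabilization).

Ligand charges: 3×(+0) from CO and 3×(-1) from CN⁻ sum to -3; with overall charge -1, Mn is +2.
Group 7 minus oxidation state +2 gives a d⁵ configuration for Mn²⁺.
Configuration: t2g^5 e_g^0.
Orbital CFSE = 5(-0.4) + 0(0.6) = -2.0Δo = -2.0 × 30680 = -61360 cm⁻¹.
Pairing penalty: 2 pairs vs 0 in the high-spin reference → 2 extra × P = 38620 cm⁻¹.
Net CFSE = -61360 + 38620 = -22740 cm⁻¹.

-22740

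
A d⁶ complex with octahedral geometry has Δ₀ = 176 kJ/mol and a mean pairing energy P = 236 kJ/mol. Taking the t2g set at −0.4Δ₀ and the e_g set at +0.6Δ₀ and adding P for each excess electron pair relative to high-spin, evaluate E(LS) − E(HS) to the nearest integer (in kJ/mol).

120

High-spin: t2g^4 e_g^2, CFSE = -0.4Δ₀ = -70 kJ/mol.
For low-spin the configuration is t2g^6 e_g^0: orbital energy -2.4 × 176 = -422 kJ/mol, and 2 additional pairs relative to high-spin add 472 kJ/mol, giving 50 kJ/mol.
Thus E(LS) − E(HS) = 120 kJ/mol.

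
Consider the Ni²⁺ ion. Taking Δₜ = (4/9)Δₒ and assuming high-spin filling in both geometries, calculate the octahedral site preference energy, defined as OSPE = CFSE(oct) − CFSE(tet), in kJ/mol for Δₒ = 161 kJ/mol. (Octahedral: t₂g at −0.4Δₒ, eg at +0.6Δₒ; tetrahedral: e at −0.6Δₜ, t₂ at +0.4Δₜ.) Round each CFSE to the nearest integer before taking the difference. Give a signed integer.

Ni²⁺: group 10, so d-count = 10 − 2 = 8.
In an octahedral site d⁸ (HS) is t2g^6 e_g^2, giving CFSE(oct) = -1.2Δₒ = -193 kJ/mol.
Tetrahedral e^4 t2^4 gives -0.8Δₜ = -0.8 × (4/9) × 161 = -57 kJ/mol.
OSPE = CFSE(oct) − CFSE(tet) = -193 − (-57) = -136 kJ/mol.

-136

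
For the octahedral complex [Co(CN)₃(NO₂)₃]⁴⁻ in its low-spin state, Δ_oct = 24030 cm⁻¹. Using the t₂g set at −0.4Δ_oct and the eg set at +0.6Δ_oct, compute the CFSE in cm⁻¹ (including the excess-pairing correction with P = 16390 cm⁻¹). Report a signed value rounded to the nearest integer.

-26864

Ligand charges: 3×(-1) from CN⁻ and 3×(-1) from NO₂⁻ sum to -6; with overall charge -4, Co is +2.
Co is in group 9, so Co²⁺ is d⁷ (9 − 2 = 7).
Electron filling gives t₂g⁶ eg¹.
Orbital CFSE = 6(-0.4) + 1(0.6) = -1.8Δ_oct = -1.8 × 24030 = -43254 cm⁻¹.
High-spin d⁷ would be t₂g⁵ eg² with 2 pairs; low-spin has 3, so 1 excess pair costs +1P = +16390 cm⁻¹.
Net CFSE = -43254 + 16390 = -26864 cm⁻¹.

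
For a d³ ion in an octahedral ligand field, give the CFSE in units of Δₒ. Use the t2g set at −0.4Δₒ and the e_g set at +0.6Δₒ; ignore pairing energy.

-1.2 Δₒ

For octahedral d³ the high- and low-spin configurations coincide.
Configuration: t2g^3 e_g^0.
CFSE = 3(-0.4Δₒ) + 0(0.6Δₒ) = -1.2Δₒ + 0.0Δₒ = -1.2Δₒ.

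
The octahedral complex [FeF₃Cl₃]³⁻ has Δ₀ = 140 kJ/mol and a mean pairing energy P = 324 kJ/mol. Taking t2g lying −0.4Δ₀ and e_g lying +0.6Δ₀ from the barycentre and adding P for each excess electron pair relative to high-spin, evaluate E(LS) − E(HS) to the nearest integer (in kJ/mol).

368

Ligand charges: 3×(-1) from F⁻ and 3×(-1) from Cl⁻ sum to -6; with overall charge -3, Fe is +3.
Fe is in group 8, so Fe³⁺ is d⁵ (8 − 3 = 5).
High-spin: t2g^3 e_g^2, CFSE = 0.0Δ₀ = 0 kJ/mol.
Low-spin t2g^5 e_g^0 gives -2.0Δ₀ = -280 kJ/mol, but forming 2 extra pairs costs 2P = 648 kJ/mol, so E(LS) = -280 + 648 = 368 kJ/mol.
The difference is 368 − (0) = 368 kJ/mol, so high-spin lies lower.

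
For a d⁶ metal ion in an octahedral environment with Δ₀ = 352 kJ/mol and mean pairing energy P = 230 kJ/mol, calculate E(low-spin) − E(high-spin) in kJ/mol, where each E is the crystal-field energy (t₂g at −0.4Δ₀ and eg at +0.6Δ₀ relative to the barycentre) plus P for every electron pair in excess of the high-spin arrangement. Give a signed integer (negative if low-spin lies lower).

High-spin: t₂g⁴ eg², CFSE = -0.4Δ₀ = -141 kJ/mol.
Low-spin: t₂g⁶ eg⁰, orbital CFSE = -2.4Δ₀ = -845 kJ/mol; plus 2 excess pairs × P = +460 kJ/mol; total -385 kJ/mol.
Thus E(LS) − E(HS) = -244 kJ/mol.

-244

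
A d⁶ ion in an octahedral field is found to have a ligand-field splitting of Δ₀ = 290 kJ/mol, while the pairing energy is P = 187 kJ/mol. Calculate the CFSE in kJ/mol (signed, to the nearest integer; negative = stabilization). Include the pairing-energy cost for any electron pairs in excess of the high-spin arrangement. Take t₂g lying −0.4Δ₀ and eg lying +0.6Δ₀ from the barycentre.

Since Δ₀ = 290 kJ/mol > P = 187 kJ/mol, the complex adopts the low-spin configuration.
Filling d⁶ accordingly: t₂g⁶ eg⁰.
Orbital CFSE = -2.4Δ₀ = -2.4 × 290 = -696 kJ/mol.
Excess pairs vs high-spin: 3 − 1 = 2; pairing cost = +374 kJ/mol.
Net CFSE = -696 + 374 = -322 kJ/mol.

-322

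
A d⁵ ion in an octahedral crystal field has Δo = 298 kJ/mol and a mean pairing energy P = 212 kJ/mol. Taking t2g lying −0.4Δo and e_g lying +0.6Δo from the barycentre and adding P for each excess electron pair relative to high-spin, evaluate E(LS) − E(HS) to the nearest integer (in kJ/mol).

-172

In the high-spin limit (t2g^3 e_g^2) the orbital term is 0.0Δo = 0 kJ/mol, with no excess pairing.
For low-spin the configuration is t2g^5 e_g^0: orbital energy -2.0 × 298 = -596 kJ/mol, and 2 additional pairs relative to high-spin add 424 kJ/mol, giving -172 kJ/mol.
The difference is -172 − (0) = -172 kJ/mol, so low-spin lies lower.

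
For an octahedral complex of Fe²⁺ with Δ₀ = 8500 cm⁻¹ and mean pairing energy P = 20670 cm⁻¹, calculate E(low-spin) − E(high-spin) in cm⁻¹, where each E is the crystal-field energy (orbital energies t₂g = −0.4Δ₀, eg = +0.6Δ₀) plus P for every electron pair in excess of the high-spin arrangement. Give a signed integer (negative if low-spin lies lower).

24340

Fe is in group 8, so Fe²⁺ is d⁶ (8 − 2 = 6).
High-spin d⁶ fills as t₂g⁴ eg² with CFSE 4(−0.4) + 2(+0.6) = -0.4Δ₀ = -3400 cm⁻¹.
Low-spin: t₂g⁶ eg⁰, orbital CFSE = -2.4Δ₀ = -20400 cm⁻¹; plus 2 excess pairs × P = +41340 cm⁻¹; total 20940 cm⁻¹.
Thus E(LS) − E(HS) = 24340 cm⁻¹.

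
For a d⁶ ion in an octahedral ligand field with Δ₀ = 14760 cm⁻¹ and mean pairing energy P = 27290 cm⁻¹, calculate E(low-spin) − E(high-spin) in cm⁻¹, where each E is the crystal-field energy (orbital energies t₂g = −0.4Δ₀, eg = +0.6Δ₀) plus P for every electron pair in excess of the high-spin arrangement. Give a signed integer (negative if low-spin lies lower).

High-spin d⁶ fills as t₂g⁴ eg² with CFSE 4(−0.4) + 2(+0.6) = -0.4Δ₀ = -5904 cm⁻¹.
For low-spin the configuration is t₂g⁶ eg⁰: orbital energy -2.4 × 14760 = -35424 cm⁻¹, and 2 additional pairs relative to high-spin add 54580 cm⁻¹, giving 19156 cm⁻¹.
Thus E(LS) − E(HS) = 25060 cm⁻¹.

25060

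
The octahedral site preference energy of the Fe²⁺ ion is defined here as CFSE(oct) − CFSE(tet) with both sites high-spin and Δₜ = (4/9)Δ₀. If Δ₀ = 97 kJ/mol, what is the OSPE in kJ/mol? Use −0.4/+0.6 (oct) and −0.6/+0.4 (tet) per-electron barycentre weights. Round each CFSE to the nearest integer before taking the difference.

Fe is in group 8, so Fe²⁺ is d⁶ (8 − 2 = 6).
Octahedral (high-spin): t₂g⁴ eg², CFSE = 4(−0.4) + 2(+0.6) = -0.4Δ₀ = -0.4 × 97 = -39 kJ/mol.
Tetrahedral: e³ t₂³, CFSE = 3(−0.6) + 3(+0.4) = -0.6Δₜ = -0.6 × (4/9) × 97 = -26 kJ/mol.
Subtracting, OSPE = -39 − (-26) = -13 kJ/mol.

-13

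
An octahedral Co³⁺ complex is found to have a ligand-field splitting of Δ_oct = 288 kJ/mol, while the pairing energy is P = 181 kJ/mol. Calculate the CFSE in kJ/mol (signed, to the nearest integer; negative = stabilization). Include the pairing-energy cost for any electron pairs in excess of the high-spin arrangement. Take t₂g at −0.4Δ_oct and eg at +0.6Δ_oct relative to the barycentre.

-329

Co sits in group 9; removing 3 electrons leaves Co³⁺ with 9 − 3 = 6 d electrons.
Δ_oct > P, so pairing is preferred: the ground state is low-spin.
Configuration: t₂g⁶ eg⁰.
Orbital CFSE = -2.4Δ_oct = -2.4 × 288 = -691 kJ/mol.
Excess pairs vs high-spin: 3 − 1 = 2; pairing cost = +362 kJ/mol.
Net CFSE = -691 + 362 = -329 kJ/mol.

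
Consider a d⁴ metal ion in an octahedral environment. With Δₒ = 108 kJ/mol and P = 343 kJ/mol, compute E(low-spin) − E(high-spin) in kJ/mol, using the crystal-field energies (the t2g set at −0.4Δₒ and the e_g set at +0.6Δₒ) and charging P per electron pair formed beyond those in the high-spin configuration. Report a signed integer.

235

High-spin: t2g^3 e_g^1, CFSE = -0.6Δₒ = -65 kJ/mol.
For low-spin the configuration is t2g^4 e_g^0: orbital energy -1.6 × 108 = -173 kJ/mol, and 1 additional pair relative to high-spin adds 343 kJ/mol, giving 170 kJ/mol.
Thus E(LS) − E(HS) = 235 kJ/mol.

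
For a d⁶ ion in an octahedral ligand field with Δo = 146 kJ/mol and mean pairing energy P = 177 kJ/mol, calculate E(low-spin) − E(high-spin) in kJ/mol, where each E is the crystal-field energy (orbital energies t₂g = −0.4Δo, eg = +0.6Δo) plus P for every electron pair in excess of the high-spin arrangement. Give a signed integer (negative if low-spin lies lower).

High-spin d⁶ fills as t₂g⁴ eg² with CFSE 4(−0.4) + 2(+0.6) = -0.4Δo = -58 kJ/mol.
For low-spin the configuration is t₂g⁶ eg⁰: orbital energy -2.4 × 146 = -350 kJ/mol, and 2 additional pairs relative to high-spin add 354 kJ/mol, giving 4 kJ/mol.
Thus E(LS) − E(HS) = 62 kJ/mol.

62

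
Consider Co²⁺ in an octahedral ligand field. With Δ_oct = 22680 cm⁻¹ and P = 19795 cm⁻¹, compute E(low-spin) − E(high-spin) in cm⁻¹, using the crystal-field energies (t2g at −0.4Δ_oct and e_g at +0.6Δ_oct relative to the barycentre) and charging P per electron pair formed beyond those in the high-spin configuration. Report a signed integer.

-2885

Co sits in group 9; removing 2 electrons leaves Co²⁺ with 9 − 2 = 7 d electrons.
In the high-spin limit (t2g^5 e_g^2) the orbital term is -0.8Δ_oct = -18144 cm⁻¹, with no excess pairing.
For low-spin the configuration is t2g^6 e_g^1: orbital energy -1.8 × 22680 = -40824 cm⁻¹, and 1 additional pair relative to high-spin adds 19795 cm⁻¹, giving -21029 cm⁻¹.
E(LS) − E(HS) = -21029 − (-18144) = -2885 cm⁻¹.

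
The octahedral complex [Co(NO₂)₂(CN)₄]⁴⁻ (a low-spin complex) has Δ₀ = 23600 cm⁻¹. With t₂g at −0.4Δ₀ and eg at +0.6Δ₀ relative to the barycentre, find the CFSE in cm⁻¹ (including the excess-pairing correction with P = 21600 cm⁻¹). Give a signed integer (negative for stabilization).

Ligand charges: 2×(-1) from NO₂⁻ and 4×(-1) from CN⁻ sum to -6; with overall charge -4, Co is +2.
Co sits in group 9; removing 2 electrons leaves Co²⁺ with 9 − 2 = 7 d electrons.
Electron filling gives t₂g⁶ eg¹.
The orbital stabilization is -1.8Δ₀ = -1.8 × 23600 = -42480 cm⁻¹.
High-spin d⁷ would be t₂g⁵ eg² with 2 pairs; low-spin has 3, so 1 excess pair costs +1P = +21600 cm⁻¹.
Net CFSE = -42480 + 21600 = -20880 cm⁻¹.

-20880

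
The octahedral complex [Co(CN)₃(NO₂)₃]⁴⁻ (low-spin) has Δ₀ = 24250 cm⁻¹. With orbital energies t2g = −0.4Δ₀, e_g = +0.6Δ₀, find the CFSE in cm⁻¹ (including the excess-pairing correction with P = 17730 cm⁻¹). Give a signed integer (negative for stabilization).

-25920

Ligand charges: 3×(-1) from CN⁻ and 3×(-1) from NO₂⁻ sum to -6; with overall charge -4, Co is +2.
Co²⁺: group 9, so d-count = 9 − 2 = 7.
Configuration: t2g^6 e_g^1.
The orbital stabilization is -1.8Δ₀ = -1.8 × 24250 = -43650 cm⁻¹.
Pairing penalty: 3 pairs vs 2 in the high-spin reference → 1 extra × P = 17730 cm⁻¹.
Overall CFSE = -43650 + 17730 = -25920 cm⁻¹.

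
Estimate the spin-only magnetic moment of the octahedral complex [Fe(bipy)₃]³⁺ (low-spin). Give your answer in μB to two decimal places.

1.73 μB

bipy is neutral, so the +3 overall charge sits on Fe: oxidation state +3.
Fe sits in group 8; removing 3 electrons leaves Fe³⁺ with 8 − 3 = 5 d electrons.
Configuration: t2g^5 e_g^0 → 1 unpaired electron.
μ(spin-only) = √[1(1+2)] = √3 ≈ 1.73 μB.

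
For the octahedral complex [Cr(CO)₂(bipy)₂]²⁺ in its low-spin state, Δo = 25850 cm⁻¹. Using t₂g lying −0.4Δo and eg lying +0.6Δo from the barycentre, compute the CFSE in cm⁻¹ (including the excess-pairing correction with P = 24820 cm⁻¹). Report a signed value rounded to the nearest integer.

Ligand charges: 2×(+0) from CO and 2×(+0) from bipy sum to +0; with overall charge +2, Cr is +2.
Group 6 minus oxidation state +2 gives a d⁴ configuration for Cr²⁺.
Configuration: t₂g⁴ eg⁰.
The orbital stabilization is -1.6Δo = -1.6 × 25850 = -41360 cm⁻¹.
Relative to high-spin t₂g³ eg¹ (0 paired), the low-spin configuration has 1 additional pair, contributing +1 × 24820 = +24820 cm⁻¹.
Combining: -41360 + 24820 = -16540 cm⁻¹.

-16540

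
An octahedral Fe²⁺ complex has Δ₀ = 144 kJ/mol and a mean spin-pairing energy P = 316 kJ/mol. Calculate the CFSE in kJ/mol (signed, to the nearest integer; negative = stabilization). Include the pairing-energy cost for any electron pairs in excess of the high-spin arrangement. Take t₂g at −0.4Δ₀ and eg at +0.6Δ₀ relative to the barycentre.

Fe sits in group 8; removing 2 electrons leaves Fe²⁺ with 8 − 2 = 6 d electrons.
Here Δ₀ < P (144 < 316), so the high-spin state is favoured.
That gives t₂g⁴ eg².
Orbital CFSE = -0.4Δ₀ = -0.4 × 144 = -58 kJ/mol.
High-spin has no excess pairs, so no pairing correction applies.

-58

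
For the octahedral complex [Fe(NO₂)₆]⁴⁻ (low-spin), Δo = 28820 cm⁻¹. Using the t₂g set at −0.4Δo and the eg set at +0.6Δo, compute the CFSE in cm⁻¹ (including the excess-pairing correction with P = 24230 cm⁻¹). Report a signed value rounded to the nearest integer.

-20708

Each NO₂⁻ contributes -1; 6 × (-1) = -6. With overall charge -4, Fe is in the +2 oxidation state.
Fe is in group 8, so Fe²⁺ is d⁶ (8 − 2 = 6).
Configuration: t₂g⁶ eg⁰.
The orbital stabilization is -2.4Δo = -2.4 × 28820 = -69168 cm⁻¹.
Pairing penalty: 3 pairs vs 1 in the high-spin reference → 2 extra × P = 48460 cm⁻¹.
Overall CFSE = -69168 + 48460 = -20708 cm⁻¹.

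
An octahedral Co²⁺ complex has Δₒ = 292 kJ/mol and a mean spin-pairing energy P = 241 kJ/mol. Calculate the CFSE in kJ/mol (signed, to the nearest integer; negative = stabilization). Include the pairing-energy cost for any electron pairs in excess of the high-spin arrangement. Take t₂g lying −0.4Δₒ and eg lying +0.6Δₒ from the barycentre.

-285

Co is in group 9, so Co²⁺ is d⁷ (9 − 2 = 7).
Here Δₒ > P (292 > 241), so the low-spin state is favoured.
Filling d⁷ accordingly: t₂g⁶ eg¹.
Orbital CFSE = -1.8Δₒ = -1.8 × 292 = -526 kJ/mol.
Excess pairs vs high-spin: 3 − 2 = 1; pairing cost = +241 kJ/mol.
Net CFSE = -526 + 241 = -285 kJ/mol.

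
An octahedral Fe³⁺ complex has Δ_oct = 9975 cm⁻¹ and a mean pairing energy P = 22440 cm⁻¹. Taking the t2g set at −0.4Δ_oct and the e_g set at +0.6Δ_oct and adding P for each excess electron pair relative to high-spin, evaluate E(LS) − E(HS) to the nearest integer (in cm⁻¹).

Group 8 minus oxidation state +3 gives a d⁵ configuration for Fe³⁺.
High-spin d⁵ fills as t2g^3 e_g^2 with CFSE 3(−0.4) + 2(+0.6) = 0.0Δ_oct = 0 cm⁻¹.
Low-spin: t2g^5 e_g^0, orbital CFSE = -2.0Δ_oct = -19950 cm⁻¹; plus 2 excess pairs × P = +44880 cm⁻¹; total 24930 cm⁻¹.
Thus E(LS) − E(HS) = 24930 cm⁻¹.

24930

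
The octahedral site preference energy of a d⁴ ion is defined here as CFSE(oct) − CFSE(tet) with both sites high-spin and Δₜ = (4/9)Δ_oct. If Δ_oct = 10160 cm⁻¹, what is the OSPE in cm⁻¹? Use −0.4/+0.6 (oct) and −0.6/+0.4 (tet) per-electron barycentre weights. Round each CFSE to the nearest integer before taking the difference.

Octahedral (high-spin): t₂g³ eg¹, CFSE = 3(−0.4) + 1(+0.6) = -0.6Δ_oct = -0.6 × 10160 = -6096 cm⁻¹.
In a tetrahedral site the filling is e² t₂²: CFSE(tet) = -0.4Δₜ = -0.4 × (4/9)(10160) = -1806 cm⁻¹.
Subtracting, OSPE = -6096 − (-1806) = -4290 cm⁻¹.

-4290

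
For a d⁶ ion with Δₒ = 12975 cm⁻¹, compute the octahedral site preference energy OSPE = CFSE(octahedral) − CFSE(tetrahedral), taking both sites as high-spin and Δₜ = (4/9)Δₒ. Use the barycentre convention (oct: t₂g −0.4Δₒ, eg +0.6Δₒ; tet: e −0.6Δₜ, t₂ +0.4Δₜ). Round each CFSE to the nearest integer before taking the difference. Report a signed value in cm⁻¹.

-1730

Octahedral high-spin t2g^4 e_g^2: CFSE = -0.4 × 12975 = -5190 cm⁻¹.
In a tetrahedral site the filling is e^3 t2^3: CFSE(tet) = -0.6Δₜ = -0.6 × (4/9)(12975) = -3460 cm⁻¹.
Subtracting, OSPE = -5190 − (-3460) = -1730 cm⁻¹.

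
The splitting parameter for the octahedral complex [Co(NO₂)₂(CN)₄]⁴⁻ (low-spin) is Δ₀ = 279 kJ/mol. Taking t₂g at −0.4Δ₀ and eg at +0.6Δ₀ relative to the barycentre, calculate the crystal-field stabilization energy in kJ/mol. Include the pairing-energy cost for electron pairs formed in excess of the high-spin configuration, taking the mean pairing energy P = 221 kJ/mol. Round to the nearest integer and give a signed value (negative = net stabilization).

-281

Ligand charges: 2×(-1) from NO₂⁻ and 4×(-1) from CN⁻ sum to -6; with overall charge -4, Co is +2.
Co sits in group 9; removing 2 electrons leaves Co²⁺ with 9 − 2 = 7 d electrons.
Configuration: t₂g⁶ eg¹.
CFSE(orbital) = 6×(-0.4Δ₀) + 1×(0.6Δ₀) = -1.8Δ₀; with Δ₀ = 279 kJ/mol that is -502 kJ/mol.
Relative to high-spin t₂g⁵ eg² (2 paired), the low-spin configuration has 1 additional pair, contributing +1 × 221 = +221 kJ/mol.
Net CFSE = -502 + 221 = -281 kJ/mol.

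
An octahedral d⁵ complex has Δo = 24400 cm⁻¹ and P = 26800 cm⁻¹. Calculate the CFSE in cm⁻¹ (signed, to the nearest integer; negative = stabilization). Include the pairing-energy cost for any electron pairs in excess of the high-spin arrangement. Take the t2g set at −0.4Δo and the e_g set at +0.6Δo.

0

With Δo < P the complex is high-spin.
Filling d⁵ accordingly: t2g^3 e_g^2.
Orbital CFSE = 0.0Δo = 0.0 × 24400 = 0 cm⁻¹.
High-spin has no excess pairs, so no pairing correction applies.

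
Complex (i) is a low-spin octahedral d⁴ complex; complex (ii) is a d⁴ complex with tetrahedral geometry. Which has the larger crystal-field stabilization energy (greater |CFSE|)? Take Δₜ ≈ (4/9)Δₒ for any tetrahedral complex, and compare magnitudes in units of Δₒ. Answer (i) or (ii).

(i)

(i): t₂g⁴ eg⁰, CFSE = -1.6Δₒ.
(ii): With tetrahedral geometry the complex is necessarily high-spin; e^2 t2^2, CFSE = -0.4Δₜ ≈ -0.18Δₒ.
So (i) has the larger |CFSE|.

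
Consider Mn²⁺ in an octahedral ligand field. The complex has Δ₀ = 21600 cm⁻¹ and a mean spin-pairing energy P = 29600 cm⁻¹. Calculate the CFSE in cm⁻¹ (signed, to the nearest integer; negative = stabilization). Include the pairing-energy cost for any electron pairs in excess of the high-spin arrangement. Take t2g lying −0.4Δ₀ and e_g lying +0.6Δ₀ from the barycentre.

Mn is in group 7, so Mn²⁺ is d⁵ (7 − 2 = 5).
Here Δ₀ < P (21600 < 29600), so the high-spin state is favoured.
Configuration: t2g^3 e_g^2.
Orbital CFSE = 0.0Δ₀ = 0.0 × 21600 = 0 cm⁻¹.
High-spin has no excess pairs, so no pairing correction applies.

0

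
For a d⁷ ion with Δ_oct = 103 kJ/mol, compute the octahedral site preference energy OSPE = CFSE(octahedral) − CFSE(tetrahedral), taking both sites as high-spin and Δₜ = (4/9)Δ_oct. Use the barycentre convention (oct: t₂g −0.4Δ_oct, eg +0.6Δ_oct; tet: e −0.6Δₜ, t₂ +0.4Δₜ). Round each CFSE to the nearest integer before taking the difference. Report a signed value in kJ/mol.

Octahedral high-spin t2g^5 e_g^2: CFSE = -0.8 × 103 = -82 kJ/mol.
Tetrahedral: e^4 t2^3, CFSE = 4(−0.6) + 3(+0.4) = -1.2Δₜ = -1.2 × (4/9) × 103 = -55 kJ/mol.
OSPE = -82 − (-55) = -27 kJ/mol.

-27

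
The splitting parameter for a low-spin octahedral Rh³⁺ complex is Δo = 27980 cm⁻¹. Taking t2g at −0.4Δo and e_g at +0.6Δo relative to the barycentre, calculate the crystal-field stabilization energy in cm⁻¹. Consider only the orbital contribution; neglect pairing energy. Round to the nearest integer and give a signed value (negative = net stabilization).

Rh is in group 9, so Rh³⁺ is d⁶ (9 − 3 = 6).
Configuration: t2g^6 e_g^0.
Orbital CFSE = 6(-0.4) + 0(0.6) = -2.4Δo = -2.4 × 27980 = -67152 cm⁻¹.

-67152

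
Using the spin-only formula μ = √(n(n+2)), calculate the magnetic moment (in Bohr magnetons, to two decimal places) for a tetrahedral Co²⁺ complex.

3.87 Bohr magnetons

Group 9 minus oxidation state +2 gives a d⁷ configuration for Co²⁺.
Tetrahedral splitting is small, so the complex is high-spin.
Configuration: e⁴ t₂³ → 3 unpaired electrons.
μ(spin-only) = √[3(3+2)] = √15 ≈ 3.87 Bohr magnetons.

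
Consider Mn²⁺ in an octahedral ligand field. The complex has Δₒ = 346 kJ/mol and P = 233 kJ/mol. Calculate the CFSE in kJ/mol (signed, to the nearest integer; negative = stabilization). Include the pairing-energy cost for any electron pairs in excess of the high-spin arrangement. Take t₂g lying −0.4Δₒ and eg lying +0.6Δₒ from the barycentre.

Mn sits in group 7; removing 2 electrons leaves Mn²⁺ with 7 − 2 = 5 d electrons.
Δₒ > P, so pairing is preferred: the ground state is low-spin.
Filling d⁵ accordingly: t₂g⁵ eg⁰.
Orbital CFSE = -2.0Δₒ = -2.0 × 346 = -692 kJ/mol.
Excess pairs vs high-spin: 2 − 0 = 2; pairing cost = +466 kJ/mol.
Net CFSE = -692 + 466 = -226 kJ/mol.

-226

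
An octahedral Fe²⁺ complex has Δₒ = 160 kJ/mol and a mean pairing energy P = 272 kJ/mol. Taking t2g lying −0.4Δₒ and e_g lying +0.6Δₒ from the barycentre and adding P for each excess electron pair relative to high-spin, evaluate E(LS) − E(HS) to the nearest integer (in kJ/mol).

224

Fe is in group 8, so Fe²⁺ is d⁶ (8 − 2 = 6).
In the high-spin limit (t2g^4 e_g^2) the orbital term is -0.4Δₒ = -64 kJ/mol, with no excess pairing.
For low-spin the configuration is t2g^6 e_g^0: orbital energy -2.4 × 160 = -384 kJ/mol, and 2 additional pairs relative to high-spin add 544 kJ/mol, giving 160 kJ/mol.
Thus E(LS) − E(HS) = 224 kJ/mol.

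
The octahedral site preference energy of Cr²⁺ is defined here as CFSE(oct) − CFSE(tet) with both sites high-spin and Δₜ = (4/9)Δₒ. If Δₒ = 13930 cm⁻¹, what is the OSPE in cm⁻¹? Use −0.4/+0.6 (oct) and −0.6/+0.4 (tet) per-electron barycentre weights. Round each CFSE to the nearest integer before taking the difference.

-5882

Cr²⁺: group 6, so d-count = 6 − 2 = 4.
Octahedral (high-spin): t₂g³ eg¹, CFSE = 3(−0.4) + 1(+0.6) = -0.6Δₒ = -0.6 × 13930 = -8358 cm⁻¹.
Tetrahedral e² t₂² gives -0.4Δₜ = -0.4 × (4/9) × 13930 = -2476 cm⁻¹.
OSPE = -8358 − (-2476) = -5882 cm⁻¹.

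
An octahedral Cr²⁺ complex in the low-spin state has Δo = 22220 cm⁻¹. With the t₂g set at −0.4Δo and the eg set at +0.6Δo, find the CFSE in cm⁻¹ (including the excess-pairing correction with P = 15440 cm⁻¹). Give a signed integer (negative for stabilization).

Cr is in group 6, so Cr²⁺ is d⁴ (6 − 2 = 4).
Configuration: t₂g⁴ eg⁰.
CFSE(orbital) = 4×(-0.4Δo) + 0×(0.6Δo) = -1.6Δo; with Δo = 22220 cm⁻¹ that is -35552 cm⁻¹.
High-spin d⁴ would be t₂g³ eg¹ with 0 pairs; low-spin has 1, so 1 excess pair costs +1P = +15440 cm⁻¹.
Net CFSE = -35552 + 15440 = -20112 cm⁻¹.

-20112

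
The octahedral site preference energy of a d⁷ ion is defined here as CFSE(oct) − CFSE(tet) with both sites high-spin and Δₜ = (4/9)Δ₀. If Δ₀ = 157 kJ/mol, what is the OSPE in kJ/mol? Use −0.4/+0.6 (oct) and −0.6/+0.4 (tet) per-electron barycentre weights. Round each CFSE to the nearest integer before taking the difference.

Octahedral high-spin t2g^5 e_g^2: CFSE = -0.8 × 157 = -126 kJ/mol.
Tetrahedral: e^4 t2^3, CFSE = 4(−0.6) + 3(+0.4) = -1.2Δₜ = -1.2 × (4/9) × 157 = -84 kJ/mol.
OSPE = -126 − (-84) = -42 kJ/mol.

-42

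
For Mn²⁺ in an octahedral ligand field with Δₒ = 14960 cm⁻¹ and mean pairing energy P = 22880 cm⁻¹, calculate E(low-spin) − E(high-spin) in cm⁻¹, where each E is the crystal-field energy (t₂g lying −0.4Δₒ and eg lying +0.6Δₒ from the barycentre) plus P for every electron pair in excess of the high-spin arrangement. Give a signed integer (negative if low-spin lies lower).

15840

Mn sits in group 7; removing 2 electrons leaves Mn²⁺ with 7 − 2 = 5 d electrons.
High-spin d⁵ fills as t₂g³ eg² with CFSE 3(−0.4) + 2(+0.6) = 0.0Δₒ = 0 cm⁻¹.
Low-spin: t₂g⁵ eg⁰, orbital CFSE = -2.0Δₒ = -29920 cm⁻¹; plus 2 excess pairs × P = +45760 cm⁻¹; total 15840 cm⁻¹.
Thus E(LS) − E(HS) = 15840 cm⁻¹.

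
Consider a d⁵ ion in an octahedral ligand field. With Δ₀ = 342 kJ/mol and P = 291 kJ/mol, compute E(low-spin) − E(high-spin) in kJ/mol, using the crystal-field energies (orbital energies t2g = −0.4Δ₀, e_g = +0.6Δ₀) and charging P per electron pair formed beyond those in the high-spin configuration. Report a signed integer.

-102

High-spin: t2g^3 e_g^2, CFSE = 0.0Δ₀ = 0 kJ/mol.
For low-spin the configuration is t2g^5 e_g^0: orbital energy -2.0 × 342 = -684 kJ/mol, and 2 additional pairs relative to high-spin add 582 kJ/mol, giving -102 kJ/mol.
Thus E(LS) − E(HS) = -102 kJ/mol.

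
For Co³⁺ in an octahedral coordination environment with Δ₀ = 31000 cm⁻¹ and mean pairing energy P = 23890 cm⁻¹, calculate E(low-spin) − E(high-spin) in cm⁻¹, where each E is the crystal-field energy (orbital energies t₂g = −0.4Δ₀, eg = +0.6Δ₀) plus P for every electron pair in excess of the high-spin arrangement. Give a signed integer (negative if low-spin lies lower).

Co³⁺: group 9, so d-count = 9 − 3 = 6.
High-spin: t₂g⁴ eg², CFSE = -0.4Δ₀ = -12400 cm⁻¹.
Low-spin: t₂g⁶ eg⁰, orbital CFSE = -2.4Δ₀ = -74400 cm⁻¹; plus 2 excess pairs × P = +47780 cm⁻¹; total -26620 cm⁻¹.
E(LS) − E(HS) = -26620 − (-12400) = -14220 cm⁻¹.

-14220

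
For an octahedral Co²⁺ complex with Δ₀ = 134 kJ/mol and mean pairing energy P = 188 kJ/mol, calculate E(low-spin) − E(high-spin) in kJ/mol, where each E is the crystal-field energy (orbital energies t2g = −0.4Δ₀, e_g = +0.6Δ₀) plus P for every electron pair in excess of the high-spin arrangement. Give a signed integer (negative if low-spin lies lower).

54

Co is in group 9, so Co²⁺ is d⁷ (9 − 2 = 7).
In the high-spin limit (t2g^5 e_g^2) the orbital term is -0.8Δ₀ = -107 kJ/mol, with no excess pairing.
Low-spin: t2g^6 e_g^1, orbital CFSE = -1.8Δ₀ = -241 kJ/mol; plus 1 excess pair × P = +188 kJ/mol; total -53 kJ/mol.
E(LS) − E(HS) = -53 − (-107) = 54 kJ/mol.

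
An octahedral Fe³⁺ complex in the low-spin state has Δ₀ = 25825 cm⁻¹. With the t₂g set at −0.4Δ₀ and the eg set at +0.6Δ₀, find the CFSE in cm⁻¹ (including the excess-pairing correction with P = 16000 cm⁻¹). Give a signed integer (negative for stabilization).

Group 8 minus oxidation state +3 gives a d⁵ configuration for Fe³⁺.
Configuration: t₂g⁵ eg⁰.
Orbital CFSE = 5(-0.4) + 0(0.6) = -2.0Δ₀ = -2.0 × 25825 = -51650 cm⁻¹.
Relative to high-spin t₂g³ eg² (0 paired), the low-spin configuration has 2 additional pairs, contributing +2 × 16000 = +32000 cm⁻¹.
Combining: -51650 + 32000 = -19650 cm⁻¹.

-19650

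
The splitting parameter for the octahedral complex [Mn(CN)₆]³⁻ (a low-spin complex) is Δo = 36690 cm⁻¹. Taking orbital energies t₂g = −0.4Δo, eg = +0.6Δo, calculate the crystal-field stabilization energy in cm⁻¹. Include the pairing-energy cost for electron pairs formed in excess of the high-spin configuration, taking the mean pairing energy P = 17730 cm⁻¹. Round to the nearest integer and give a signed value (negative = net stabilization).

Each CN⁻ contributes -1; 6 × (-1) = -6. With overall charge -3, Mn is in the +3 oxidation state.
Mn³⁺: group 7, so d-count = 7 − 3 = 4.
The d⁴ electrons fill as t₂g⁴ eg⁰.
The orbital stabilization is -1.6Δo = -1.6 × 36690 = -58704 cm⁻¹.
High-spin d⁴ would be t₂g³ eg¹ with 0 pairs; low-spin has 1, so 1 excess pair costs +1P = +17730 cm⁻¹.
Overall CFSE = -58704 + 17730 = -40974 cm⁻¹.

-40974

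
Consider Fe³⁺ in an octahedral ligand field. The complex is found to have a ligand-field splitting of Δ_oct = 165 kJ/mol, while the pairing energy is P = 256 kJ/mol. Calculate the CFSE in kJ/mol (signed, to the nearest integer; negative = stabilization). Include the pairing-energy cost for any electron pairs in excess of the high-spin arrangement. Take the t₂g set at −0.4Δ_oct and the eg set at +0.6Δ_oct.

0

Group 8 minus oxidation state +3 gives a d⁵ configuration for Fe³⁺.
With Δ_oct < P the complex is high-spin.
Filling d⁵ accordingly: t₂g³ eg².
Orbital CFSE = 0.0Δ_oct = 0.0 × 165 = 0 kJ/mol.
High-spin has no excess pairs, so no pairing correction applies.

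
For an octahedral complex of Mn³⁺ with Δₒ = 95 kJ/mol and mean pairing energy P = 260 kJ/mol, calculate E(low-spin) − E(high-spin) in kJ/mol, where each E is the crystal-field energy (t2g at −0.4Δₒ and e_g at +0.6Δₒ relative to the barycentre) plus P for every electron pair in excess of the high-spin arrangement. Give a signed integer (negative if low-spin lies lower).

Mn sits in group 7; removing 3 electrons leaves Mn³⁺ with 7 − 3 = 4 d electrons.
High-spin d⁴ fills as t2g^3 e_g^1 with CFSE 3(−0.4) + 1(+0.6) = -0.6Δₒ = -57 kJ/mol.
For low-spin the configuration is t2g^4 e_g^0: orbital energy -1.6 × 95 = -152 kJ/mol, and 1 additional pair relative to high-spin adds 260 kJ/mol, giving 108 kJ/mol.
The difference is 108 − (-57) = 165 kJ/mol, so high-spin lies lower.

165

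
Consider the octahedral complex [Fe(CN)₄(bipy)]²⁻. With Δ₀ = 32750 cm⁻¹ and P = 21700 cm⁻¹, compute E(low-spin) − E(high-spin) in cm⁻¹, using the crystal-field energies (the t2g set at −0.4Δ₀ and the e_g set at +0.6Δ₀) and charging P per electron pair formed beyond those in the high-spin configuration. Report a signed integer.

Ligand charges: 4×(-1) from CN⁻ and 1×(+0) from bipy sum to -4; with overall charge -2, Fe is +2.
Fe sits in group 8; removing 2 electrons leaves Fe²⁺ with 8 − 2 = 6 d electrons.
In the high-spin limit (t2g^4 e_g^2) the orbital term is -0.4Δ₀ = -13100 cm⁻¹, with no excess pairing.
Low-spin t2g^6 e_g^0 gives -2.4Δ₀ = -78600 cm⁻¹, but forming 2 extra pairs costs 2P = 43400 cm⁻¹, so E(LS) = -78600 + 43400 = -35200 cm⁻¹.
The difference is -35200 − (-13100) = -22100 cm⁻¹, so low-spin lies lower.

-22100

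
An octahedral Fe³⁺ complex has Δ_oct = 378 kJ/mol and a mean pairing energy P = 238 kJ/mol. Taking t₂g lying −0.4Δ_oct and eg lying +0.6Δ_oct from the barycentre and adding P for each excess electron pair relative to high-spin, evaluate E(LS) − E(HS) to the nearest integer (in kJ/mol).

Fe sits in group 8; removing 3 electrons leaves Fe³⁺ with 8 − 3 = 5 d electrons.
High-spin: t₂g³ eg², CFSE = 0.0Δ_oct = 0 kJ/mol.
For low-spin the configuration is t₂g⁵ eg⁰: orbital energy -2.0 × 378 = -756 kJ/mol, and 2 additional pairs relative to high-spin add 476 kJ/mol, giving -280 kJ/mol.
E(LS) − E(HS) = -280 − (0) = -280 kJ/mol.

-280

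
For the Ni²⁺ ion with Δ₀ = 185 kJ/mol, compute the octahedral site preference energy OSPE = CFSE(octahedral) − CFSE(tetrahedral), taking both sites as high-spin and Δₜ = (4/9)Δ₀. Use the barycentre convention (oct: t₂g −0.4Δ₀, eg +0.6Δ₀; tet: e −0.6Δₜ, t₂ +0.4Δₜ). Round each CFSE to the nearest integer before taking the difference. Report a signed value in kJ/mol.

Ni²⁺: group 10, so d-count = 10 − 2 = 8.
Octahedral high-spin t2g^6 e_g^2: CFSE = -1.2 × 185 = -222 kJ/mol.
Tetrahedral e^4 t2^4 gives -0.8Δₜ = -0.8 × (4/9) × 185 = -66 kJ/mol.
OSPE = -222 − (-66) = -156 kJ/mol.

-156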